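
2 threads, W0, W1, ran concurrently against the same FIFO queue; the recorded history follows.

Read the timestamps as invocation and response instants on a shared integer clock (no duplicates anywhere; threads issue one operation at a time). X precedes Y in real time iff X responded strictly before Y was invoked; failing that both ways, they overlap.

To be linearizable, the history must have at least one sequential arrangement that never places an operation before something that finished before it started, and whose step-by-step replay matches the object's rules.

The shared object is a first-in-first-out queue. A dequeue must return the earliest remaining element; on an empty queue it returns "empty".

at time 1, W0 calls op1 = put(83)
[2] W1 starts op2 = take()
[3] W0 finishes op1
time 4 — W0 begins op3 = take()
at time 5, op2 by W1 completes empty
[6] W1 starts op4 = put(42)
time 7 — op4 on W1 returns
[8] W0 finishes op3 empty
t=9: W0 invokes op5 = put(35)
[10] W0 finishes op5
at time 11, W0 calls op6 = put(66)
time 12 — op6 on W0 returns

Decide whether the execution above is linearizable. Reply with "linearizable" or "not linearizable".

not linearizable

already the first 8 events (up to op3's response at time 8) admit no linearization; the first 7 still do
all 5 real-time-respecting orders fail — 4 completed FIFO queue operations, no legal replay
sample order op1, op2, op3, op4 stalls at step 2 — op2 take() → empty has no legal effect
sample order op1, op2, op4, op3 stalls at step 2 — op2 take() → empty has no legal effect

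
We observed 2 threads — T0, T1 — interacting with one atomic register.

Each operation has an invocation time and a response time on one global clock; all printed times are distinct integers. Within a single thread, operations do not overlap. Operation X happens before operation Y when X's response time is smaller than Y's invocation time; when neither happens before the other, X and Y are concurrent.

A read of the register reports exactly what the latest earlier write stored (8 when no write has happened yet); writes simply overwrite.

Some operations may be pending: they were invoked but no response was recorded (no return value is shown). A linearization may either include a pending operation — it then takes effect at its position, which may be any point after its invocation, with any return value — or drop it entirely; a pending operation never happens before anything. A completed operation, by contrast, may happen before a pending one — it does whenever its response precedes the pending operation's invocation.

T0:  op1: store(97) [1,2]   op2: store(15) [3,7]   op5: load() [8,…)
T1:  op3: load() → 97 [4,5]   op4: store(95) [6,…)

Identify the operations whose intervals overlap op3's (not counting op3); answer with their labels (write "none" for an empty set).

op3 runs from 4 to 5; window-overlapping ops are concurrent
op1 [1,2]: before
op2 [3,7]: concurrent
op4 [6,…): after
op5 [8,…): after

op2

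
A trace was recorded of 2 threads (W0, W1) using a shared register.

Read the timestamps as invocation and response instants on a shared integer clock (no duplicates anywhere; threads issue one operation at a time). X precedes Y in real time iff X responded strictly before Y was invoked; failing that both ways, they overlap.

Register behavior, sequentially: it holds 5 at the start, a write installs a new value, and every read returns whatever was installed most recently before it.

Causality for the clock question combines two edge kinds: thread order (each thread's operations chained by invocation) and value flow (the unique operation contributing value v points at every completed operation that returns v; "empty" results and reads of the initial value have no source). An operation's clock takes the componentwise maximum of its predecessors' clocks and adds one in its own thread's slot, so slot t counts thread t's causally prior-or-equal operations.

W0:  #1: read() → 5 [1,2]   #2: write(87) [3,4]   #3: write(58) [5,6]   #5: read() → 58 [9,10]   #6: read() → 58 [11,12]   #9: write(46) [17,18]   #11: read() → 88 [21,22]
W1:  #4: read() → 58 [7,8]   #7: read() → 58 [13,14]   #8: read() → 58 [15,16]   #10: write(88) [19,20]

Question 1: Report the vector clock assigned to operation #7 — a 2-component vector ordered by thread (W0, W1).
Answer: (3, 2)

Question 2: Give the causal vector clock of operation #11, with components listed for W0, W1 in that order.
Answer: (7, 4)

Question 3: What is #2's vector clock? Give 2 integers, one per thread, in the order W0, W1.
Answer: (2, 0)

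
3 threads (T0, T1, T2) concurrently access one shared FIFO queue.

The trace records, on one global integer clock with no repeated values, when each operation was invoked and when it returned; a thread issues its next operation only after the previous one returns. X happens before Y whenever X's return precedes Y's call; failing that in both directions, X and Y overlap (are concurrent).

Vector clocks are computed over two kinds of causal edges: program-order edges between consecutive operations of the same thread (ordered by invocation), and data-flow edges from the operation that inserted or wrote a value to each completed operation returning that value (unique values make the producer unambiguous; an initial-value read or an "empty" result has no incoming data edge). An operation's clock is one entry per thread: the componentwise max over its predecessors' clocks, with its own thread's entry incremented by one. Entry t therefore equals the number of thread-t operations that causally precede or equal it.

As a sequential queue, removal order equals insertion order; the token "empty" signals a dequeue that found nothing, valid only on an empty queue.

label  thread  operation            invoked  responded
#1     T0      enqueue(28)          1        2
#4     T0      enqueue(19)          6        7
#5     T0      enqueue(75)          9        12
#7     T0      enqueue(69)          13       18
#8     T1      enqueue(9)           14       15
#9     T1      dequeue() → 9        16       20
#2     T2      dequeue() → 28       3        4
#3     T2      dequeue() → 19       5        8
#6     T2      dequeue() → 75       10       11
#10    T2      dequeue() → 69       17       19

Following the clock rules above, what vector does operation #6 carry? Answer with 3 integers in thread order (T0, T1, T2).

no predecessors for #8 (invoked 14): T1 increments from zero → (0, 1, 0)
no predecessors for #1 (invoked 1): T0 increments from zero → (1, 0, 0)
#9, invoked 16, takes VC(#8)=(0, 1, 0) under max, adds 1 for T1 → (0, 2, 0)
#2, invoked 3, takes VC(#1)=(1, 0, 0) under max, adds 1 for T2 → (1, 0, 1)
#4, invoked 6, takes VC(#1)=(1, 0, 0) under max, adds 1 for T0 → (2, 0, 0)
#5, invoked 9, takes VC(#4)=(2, 0, 0) under max, adds 1 for T0 → (3, 0, 0)
#3, invoked 5, takes VC(#2)=(1, 0, 1), VC(#4)=(2, 0, 0) under max, adds 1 for T2 → (2, 0, 2)
#7, invoked 13, takes VC(#5)=(3, 0, 0) under max, adds 1 for T0 → (4, 0, 0)
#6, invoked 10, takes VC(#3)=(2, 0, 2), VC(#5)=(3, 0, 0) under max, adds 1 for T2 → (3, 0, 3)
#10, invoked 17, takes VC(#6)=(3, 0, 3), VC(#7)=(4, 0, 0) under max, adds 1 for T2 → (4, 0, 4)
target: VC(#6) = (3, 0, 3)

(3, 0, 3)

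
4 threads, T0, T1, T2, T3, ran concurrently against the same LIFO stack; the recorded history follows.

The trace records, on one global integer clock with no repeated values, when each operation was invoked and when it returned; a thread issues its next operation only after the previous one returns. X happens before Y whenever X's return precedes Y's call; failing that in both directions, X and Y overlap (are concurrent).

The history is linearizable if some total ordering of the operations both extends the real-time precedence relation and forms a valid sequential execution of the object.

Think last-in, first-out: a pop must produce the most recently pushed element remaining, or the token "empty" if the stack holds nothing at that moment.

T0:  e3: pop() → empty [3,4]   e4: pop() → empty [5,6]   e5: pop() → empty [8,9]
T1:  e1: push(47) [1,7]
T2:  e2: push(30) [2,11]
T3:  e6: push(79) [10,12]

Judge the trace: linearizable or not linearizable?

not linearizable

events 1..8 are fine; event 9 — the response of e5 at time 9 — makes the prefix non-linearizable
4 completed operations, 3 real-time-consistent orders — every LIFO stack replay fails
every completion of the 1 pending operation (e2) was checked; none linearizes
one such order, e1, e3, e4, e5 (pending dropped), breaks at step 2 where e3 pop() → empty is illegal
one such order, e3, e1, e4, e5 (pending dropped), breaks at step 3 where e4 pop() → empty is illegal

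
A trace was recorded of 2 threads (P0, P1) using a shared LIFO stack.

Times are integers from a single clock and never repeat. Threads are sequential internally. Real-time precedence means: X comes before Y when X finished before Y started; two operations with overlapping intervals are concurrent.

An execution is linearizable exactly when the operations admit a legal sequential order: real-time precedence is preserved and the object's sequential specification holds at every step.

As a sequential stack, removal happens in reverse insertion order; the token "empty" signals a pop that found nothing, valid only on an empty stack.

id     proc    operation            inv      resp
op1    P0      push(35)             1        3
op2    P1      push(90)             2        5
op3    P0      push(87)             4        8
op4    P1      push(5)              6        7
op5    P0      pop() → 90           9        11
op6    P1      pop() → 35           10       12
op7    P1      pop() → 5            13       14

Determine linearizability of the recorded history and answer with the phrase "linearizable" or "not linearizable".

cut after 11 events: linearizable; cut after 12 events (op6 responds, time 12): not linearizable
6 completed operations, 10 real-time-consistent orders — every LIFO stack replay fails
sample order op1, op2, op3, op4, op5, op6 stalls at step 5 — op5 pop() → 90 has no legal effect
sample order op1, op2, op3, op4, op6, op5 stalls at step 5 — op6 pop() → 35 has no legal effect

not linearizable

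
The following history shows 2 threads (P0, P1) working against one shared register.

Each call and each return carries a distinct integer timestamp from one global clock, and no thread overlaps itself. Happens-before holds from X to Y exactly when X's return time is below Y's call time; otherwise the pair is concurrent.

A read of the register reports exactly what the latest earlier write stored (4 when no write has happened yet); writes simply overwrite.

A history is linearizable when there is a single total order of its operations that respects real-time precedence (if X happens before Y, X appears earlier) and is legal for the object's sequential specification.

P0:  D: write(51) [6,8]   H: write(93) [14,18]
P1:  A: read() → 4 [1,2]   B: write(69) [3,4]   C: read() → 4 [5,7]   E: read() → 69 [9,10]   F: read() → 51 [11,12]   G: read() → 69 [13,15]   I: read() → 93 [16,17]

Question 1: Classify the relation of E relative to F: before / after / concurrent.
Answer: before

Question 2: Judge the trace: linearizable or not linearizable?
prefix check: 1..6 passes, 1..7 fails once C's time-7 response joins
the sole real-time-consistent order of 3 completed operations fails the register replay
include/drop combinations of the 1 pending operation (D) were all tried; none helps
e.g. A, B, C (pending dropped): illegal at step 3, since C read() → 4 cannot apply there

not linearizable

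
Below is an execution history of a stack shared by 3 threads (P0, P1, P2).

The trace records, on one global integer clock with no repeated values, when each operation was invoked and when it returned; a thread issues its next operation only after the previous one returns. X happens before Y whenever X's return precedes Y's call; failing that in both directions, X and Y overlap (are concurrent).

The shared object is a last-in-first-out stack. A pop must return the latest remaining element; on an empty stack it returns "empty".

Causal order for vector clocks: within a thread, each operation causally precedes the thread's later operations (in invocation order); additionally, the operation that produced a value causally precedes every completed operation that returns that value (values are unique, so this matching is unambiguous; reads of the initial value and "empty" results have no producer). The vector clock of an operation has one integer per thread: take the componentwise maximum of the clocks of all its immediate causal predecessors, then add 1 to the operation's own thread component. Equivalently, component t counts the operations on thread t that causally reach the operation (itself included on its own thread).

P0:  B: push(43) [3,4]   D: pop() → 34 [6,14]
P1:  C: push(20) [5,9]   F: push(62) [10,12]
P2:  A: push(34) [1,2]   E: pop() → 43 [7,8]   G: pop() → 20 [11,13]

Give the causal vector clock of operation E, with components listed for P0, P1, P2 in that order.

(1, 0, 2)

invoked at 1, A has no predecessors; its own P2 bump gives (0, 0, 1)
invoked at 5, C has no predecessors; its own P1 bump gives (0, 1, 0)
invoked at 3, B has no predecessors; its own P0 bump gives (1, 0, 0)
from VC(C)=(0, 1, 0), F (invoked 10) maxes components and bumps P1 → (0, 2, 0)
from VC(A)=(0, 0, 1), VC(B)=(1, 0, 0), E (invoked 7) maxes components and bumps P2 → (1, 0, 2)
from VC(A)=(0, 0, 1), VC(B)=(1, 0, 0), D (invoked 6) maxes components and bumps P0 → (2, 0, 1)
from VC(C)=(0, 1, 0), VC(E)=(1, 0, 2), G (invoked 11) maxes components and bumps P2 → (1, 1, 3)
target: VC(E) = (1, 0, 2)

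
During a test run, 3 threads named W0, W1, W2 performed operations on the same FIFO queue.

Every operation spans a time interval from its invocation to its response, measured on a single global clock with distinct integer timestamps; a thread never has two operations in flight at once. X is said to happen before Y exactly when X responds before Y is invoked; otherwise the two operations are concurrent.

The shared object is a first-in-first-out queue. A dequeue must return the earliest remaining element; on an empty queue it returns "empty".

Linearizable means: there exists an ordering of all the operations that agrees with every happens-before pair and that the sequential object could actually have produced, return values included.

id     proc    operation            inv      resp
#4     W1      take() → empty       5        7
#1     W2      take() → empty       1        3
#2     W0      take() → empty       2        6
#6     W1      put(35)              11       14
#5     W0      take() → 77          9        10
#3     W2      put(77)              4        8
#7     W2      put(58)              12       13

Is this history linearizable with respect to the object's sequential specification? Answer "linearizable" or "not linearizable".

linearizable

witness order: #1, #2, #4, #3, #5, #6, #7
1. #1 take() → empty, leaving queue <>
2. #2 take() → empty, leaving queue <>
3. #4 take() → empty, leaving queue <>
4. #3 put(77), leaving queue <77>
5. #5 take() → 77, leaving queue <>
6. #6 put(35), leaving queue <35>
7. #7 put(58), leaving queue <35,58>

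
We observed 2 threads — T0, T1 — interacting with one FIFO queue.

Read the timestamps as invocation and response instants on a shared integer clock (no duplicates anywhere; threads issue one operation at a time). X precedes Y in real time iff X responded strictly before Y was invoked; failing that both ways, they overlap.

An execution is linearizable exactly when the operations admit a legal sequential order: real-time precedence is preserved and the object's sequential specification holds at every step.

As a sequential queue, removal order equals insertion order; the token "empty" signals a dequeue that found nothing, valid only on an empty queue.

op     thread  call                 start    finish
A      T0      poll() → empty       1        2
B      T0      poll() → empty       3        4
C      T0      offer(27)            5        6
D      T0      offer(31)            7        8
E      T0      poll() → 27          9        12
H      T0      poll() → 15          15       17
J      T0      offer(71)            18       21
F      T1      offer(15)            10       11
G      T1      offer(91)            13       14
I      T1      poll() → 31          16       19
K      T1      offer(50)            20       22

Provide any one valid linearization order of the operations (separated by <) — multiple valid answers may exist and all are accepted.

A < B < C < D < E < F < G < I < H < J < K

1. A poll() → empty, leaving queue <>
2. B poll() → empty, leaving queue <>
3. C offer(27), leaving queue <27>
4. D offer(31), leaving queue <27,31>
5. E poll() → 27, leaving queue <31>
6. F offer(15), leaving queue <31,15>
7. G offer(91), leaving queue <31,15,91>
8. I poll() → 31, leaving queue <15,91>
9. H poll() → 15, leaving queue <91>
10. J offer(71), leaving queue <91,71>
11. K offer(50), leaving queue <91,71,50>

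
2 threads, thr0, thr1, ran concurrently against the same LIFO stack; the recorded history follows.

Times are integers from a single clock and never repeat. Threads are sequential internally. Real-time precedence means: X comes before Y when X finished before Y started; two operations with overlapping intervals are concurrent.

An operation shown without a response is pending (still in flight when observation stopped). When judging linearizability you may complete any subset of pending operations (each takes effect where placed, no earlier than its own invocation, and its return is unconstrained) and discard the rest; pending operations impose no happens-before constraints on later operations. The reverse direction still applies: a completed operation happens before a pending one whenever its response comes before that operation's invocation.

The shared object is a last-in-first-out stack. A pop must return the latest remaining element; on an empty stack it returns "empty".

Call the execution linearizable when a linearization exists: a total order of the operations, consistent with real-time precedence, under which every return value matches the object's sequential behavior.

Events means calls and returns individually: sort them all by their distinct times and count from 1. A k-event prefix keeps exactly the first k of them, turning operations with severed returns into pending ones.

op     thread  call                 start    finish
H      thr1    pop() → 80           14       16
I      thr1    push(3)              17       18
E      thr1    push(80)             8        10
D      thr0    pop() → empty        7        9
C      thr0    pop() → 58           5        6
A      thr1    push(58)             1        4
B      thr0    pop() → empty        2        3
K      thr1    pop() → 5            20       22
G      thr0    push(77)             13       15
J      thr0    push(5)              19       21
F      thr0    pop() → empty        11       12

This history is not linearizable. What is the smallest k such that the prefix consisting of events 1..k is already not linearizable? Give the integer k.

one valid order for events 1..11 is B, A, C, D, E:
1. B pop() → empty, leaving stack <>
2. A push(58), leaving stack <58>
3. C pop() → 58, leaving stack <>
4. D pop() → empty, leaving stack <>
5. E push(80), leaving stack <80>
once event 12 joins (F's response, time 12), exhaustive search finds no witness
e.g. A, B, C, D, E, F: illegal at step 2, since B pop() → empty cannot apply there
e.g. A, B, C, E, D, F: illegal at step 2, since B pop() → empty cannot apply there

12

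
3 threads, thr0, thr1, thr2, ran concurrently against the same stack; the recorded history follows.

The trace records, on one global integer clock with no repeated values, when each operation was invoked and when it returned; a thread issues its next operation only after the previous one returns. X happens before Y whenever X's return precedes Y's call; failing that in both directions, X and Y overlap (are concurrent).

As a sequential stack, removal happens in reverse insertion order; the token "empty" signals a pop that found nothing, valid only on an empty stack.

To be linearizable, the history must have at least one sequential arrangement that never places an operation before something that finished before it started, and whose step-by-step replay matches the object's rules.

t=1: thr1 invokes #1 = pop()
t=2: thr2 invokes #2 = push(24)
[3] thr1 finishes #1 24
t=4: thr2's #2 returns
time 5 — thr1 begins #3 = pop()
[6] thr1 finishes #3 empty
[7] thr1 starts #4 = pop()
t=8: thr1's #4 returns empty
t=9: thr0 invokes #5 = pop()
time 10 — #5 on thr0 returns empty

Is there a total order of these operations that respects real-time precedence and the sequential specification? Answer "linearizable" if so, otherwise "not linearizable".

a witness: #2, #1, #3, #4, #5
step 1: #2 push(24) — stack <24>
step 2: #1 pop() → 24 — stack <>
step 3: #3 pop() → empty — stack <>
step 4: #4 pop() → empty — stack <>
step 5: #5 pop() → empty — stack <>

linearizable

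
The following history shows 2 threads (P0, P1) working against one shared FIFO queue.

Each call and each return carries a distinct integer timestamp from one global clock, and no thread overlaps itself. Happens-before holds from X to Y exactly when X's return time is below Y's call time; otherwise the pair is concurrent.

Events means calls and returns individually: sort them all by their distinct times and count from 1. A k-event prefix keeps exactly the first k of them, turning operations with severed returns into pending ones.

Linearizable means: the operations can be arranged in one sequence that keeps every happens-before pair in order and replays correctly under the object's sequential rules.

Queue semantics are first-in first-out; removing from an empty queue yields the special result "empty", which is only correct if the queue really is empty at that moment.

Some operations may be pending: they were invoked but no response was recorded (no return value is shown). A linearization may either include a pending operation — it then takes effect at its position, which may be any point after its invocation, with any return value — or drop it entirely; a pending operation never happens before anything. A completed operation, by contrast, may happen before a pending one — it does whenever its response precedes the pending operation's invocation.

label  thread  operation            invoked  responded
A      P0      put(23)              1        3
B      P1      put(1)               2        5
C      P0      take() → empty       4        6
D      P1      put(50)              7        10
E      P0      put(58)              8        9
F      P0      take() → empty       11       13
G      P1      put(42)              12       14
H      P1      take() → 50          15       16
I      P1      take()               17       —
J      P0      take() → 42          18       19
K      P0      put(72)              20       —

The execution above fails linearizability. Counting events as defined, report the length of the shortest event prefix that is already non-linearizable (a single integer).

events 1..5 are still linearizable — one witness is A, B:
after step 1 (A put(23)): queue <23>
after step 2 (B put(1)): queue <23,1>
once event 6 joins (C's response, time 6), exhaustive search finds no witness
for example A, B, C fails at step 3: C take() → empty is not legal there
for example A, C, B fails at step 2: C take() → empty is not legal there

6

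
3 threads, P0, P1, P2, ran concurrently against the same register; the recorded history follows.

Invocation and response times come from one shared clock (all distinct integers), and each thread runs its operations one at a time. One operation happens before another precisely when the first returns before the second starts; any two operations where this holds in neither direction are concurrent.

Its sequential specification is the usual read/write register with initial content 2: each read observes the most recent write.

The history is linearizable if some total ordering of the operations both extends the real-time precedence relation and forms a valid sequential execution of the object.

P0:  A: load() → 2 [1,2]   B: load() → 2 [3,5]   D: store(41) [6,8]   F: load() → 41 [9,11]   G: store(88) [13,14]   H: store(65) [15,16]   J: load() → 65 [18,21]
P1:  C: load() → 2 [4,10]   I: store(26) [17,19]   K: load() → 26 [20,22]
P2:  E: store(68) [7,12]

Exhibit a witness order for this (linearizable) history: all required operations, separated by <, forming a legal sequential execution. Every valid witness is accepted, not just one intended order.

A < B < C < D < F < E < G < H < J < I < K

after step 1 (A load() → 2): value 2
after step 2 (B load() → 2): value 2
after step 3 (C load() → 2): value 2
after step 4 (D store(41)): value 41
after step 5 (F load() → 41): value 41
after step 6 (E store(68)): value 68
after step 7 (G store(88)): value 88
after step 8 (H store(65)): value 65
after step 9 (J load() → 65): value 65
after step 10 (I store(26)): value 26
after step 11 (K load() → 26): value 26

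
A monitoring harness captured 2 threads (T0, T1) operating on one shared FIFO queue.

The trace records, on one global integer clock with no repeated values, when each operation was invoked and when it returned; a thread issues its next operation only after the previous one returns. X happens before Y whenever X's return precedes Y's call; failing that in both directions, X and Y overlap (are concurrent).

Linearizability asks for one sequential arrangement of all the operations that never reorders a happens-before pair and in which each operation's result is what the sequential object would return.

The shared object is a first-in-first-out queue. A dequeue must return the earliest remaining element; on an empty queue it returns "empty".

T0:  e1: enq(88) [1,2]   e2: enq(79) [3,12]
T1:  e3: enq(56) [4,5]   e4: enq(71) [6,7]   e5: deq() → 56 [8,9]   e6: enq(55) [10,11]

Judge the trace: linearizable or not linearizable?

prefix check: 1..8 passes, 1..9 fails once e5's time-9 response joins
one real-time candidate order over the 4 completed operations — the FIFO queue replay rejects it
no escape via the 1 pending operation (e2): every completion choice fails
one such order, e1, e3, e4, e5 (pending dropped), breaks at step 4 where e5 deq() → 56 is illegal

not linearizable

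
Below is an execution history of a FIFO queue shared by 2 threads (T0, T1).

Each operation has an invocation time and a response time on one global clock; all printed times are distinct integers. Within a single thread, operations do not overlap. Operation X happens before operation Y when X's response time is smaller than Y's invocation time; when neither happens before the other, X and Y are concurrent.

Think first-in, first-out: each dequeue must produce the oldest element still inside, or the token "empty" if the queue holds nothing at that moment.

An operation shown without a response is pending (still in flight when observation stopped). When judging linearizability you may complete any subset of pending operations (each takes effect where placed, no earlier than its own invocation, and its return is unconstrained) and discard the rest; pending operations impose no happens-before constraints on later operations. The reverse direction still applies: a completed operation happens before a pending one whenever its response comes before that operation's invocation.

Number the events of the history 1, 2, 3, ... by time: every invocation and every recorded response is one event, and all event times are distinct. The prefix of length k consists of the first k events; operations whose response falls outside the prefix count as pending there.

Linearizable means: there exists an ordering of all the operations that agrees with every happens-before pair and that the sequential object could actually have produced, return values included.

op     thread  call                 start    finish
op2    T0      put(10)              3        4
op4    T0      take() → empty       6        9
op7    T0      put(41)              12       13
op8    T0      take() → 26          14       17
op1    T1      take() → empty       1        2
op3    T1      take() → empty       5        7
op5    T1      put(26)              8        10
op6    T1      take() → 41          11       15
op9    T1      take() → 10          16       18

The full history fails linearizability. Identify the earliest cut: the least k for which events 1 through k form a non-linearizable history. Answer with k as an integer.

9

one valid order for events 1..8 is op1, op2, op4, op3:
step 1: op1 take() → empty — queue <>
step 2: op2 put(10) — queue <10>
step 3: op4 take() (pending, included) — queue <>
step 4: op3 take() → empty — queue <>
adding event 9 (op4 responds at 9) leaves no legal real-time order
including or dropping the 1 pending operation (op5) in any combination fails
e.g. op1, op2, op3, op4 (pending dropped): illegal at step 3, since op3 take() → empty cannot apply there
e.g. op1, op2, op4, op3 (pending dropped): illegal at step 3, since op4 take() → empty cannot apply there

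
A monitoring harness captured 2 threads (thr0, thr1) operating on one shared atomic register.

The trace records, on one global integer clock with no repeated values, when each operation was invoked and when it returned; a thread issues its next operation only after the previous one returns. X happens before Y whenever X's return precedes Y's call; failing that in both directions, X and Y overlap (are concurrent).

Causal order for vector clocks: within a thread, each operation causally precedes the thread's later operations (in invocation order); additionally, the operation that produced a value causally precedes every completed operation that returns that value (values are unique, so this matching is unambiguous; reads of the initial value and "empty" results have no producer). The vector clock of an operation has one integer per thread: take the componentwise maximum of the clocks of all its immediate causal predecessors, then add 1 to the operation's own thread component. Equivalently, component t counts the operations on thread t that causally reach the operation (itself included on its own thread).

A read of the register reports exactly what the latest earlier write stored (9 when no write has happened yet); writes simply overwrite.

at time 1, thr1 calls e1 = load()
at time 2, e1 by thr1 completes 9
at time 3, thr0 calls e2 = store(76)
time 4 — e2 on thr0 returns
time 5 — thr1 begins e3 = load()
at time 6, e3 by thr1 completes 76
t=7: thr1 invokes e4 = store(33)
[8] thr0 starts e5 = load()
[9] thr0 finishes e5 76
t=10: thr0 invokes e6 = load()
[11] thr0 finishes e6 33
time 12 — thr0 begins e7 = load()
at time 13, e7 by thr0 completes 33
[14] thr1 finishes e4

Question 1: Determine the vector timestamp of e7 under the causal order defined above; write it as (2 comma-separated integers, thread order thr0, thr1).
(4, 3)

e1, invoked 1, has no incoming edges; only thr1's bump applies → (0, 1)
e2, invoked 3, has no incoming edges; only thr0's bump applies → (1, 0)
merge at e5 (invoked 8): VC(e2)=(1, 0), own-thread bump on thr0 → (2, 0)
merge at e3 (invoked 5): VC(e1)=(0, 1), VC(e2)=(1, 0), own-thread bump on thr1 → (1, 2)
merge at e4 (invoked 7): VC(e3)=(1, 2), own-thread bump on thr1 → (1, 3)
merge at e6 (invoked 10): VC(e4)=(1, 3), VC(e5)=(2, 0), own-thread bump on thr0 → (3, 3)
merge at e7 (invoked 12): VC(e4)=(1, 3), VC(e6)=(3, 3), own-thread bump on thr0 → (4, 3)
target: VC(e7) = (4, 3)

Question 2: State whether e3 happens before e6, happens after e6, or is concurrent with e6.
before

e3 spans [5,6], e6 spans [10,11]
resp(e3)=6 < inv(e6)=10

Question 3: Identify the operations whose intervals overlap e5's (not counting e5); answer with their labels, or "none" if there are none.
e4

e5 spans [8,9]: anything still running between times 8 and 9 counts as concurrent
e1 [1,2]: before
e2 [3,4]: before
e3 [5,6]: before
e4 [7,14]: concurrent
e6 [10,11]: after
e7 [12,13]: after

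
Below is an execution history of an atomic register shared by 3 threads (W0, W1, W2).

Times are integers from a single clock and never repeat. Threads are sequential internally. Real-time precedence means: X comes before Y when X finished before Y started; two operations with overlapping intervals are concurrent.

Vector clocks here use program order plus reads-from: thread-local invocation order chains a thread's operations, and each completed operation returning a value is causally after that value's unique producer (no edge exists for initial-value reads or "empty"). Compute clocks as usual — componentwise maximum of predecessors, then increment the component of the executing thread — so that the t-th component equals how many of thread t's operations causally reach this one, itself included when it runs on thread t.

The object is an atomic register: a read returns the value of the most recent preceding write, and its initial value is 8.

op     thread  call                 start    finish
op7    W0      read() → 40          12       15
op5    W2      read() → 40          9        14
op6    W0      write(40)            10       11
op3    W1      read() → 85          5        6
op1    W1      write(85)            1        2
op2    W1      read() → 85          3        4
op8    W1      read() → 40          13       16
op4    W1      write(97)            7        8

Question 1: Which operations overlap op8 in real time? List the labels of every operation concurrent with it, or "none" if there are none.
op5, op7

op8 runs from 13 to 16; window-overlapping ops are concurrent
op1 [1,2]: before
op2 [3,4]: before
op3 [5,6]: before
op4 [7,8]: before
op5 [9,14]: concurrent
op6 [10,11]: before
op7 [12,15]: concurrent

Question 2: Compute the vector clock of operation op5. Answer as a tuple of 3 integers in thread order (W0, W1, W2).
(1, 0, 1)

op1 (invocation 1): nothing precedes it; W1's component alone gives (0, 1, 0)
op6 (invocation 10): nothing precedes it; W0's component alone gives (1, 0, 0)
merge at op2 (invoked 3): VC(op1)=(0, 1, 0), own-thread bump on W1 → (0, 2, 0)
merge at op5 (invoked 9): VC(op6)=(1, 0, 0), own-thread bump on W2 → (1, 0, 1)
merge at op7 (invoked 12): VC(op6)=(1, 0, 0), own-thread bump on W0 → (2, 0, 0)
merge at op3 (invoked 5): VC(op1)=(0, 1, 0), VC(op2)=(0, 2, 0), own-thread bump on W1 → (0, 3, 0)
merge at op4 (invoked 7): VC(op3)=(0, 3, 0), own-thread bump on W1 → (0, 4, 0)
merge at op8 (invoked 13): VC(op4)=(0, 4, 0), VC(op6)=(1, 0, 0), own-thread bump on W1 → (1, 5, 0)
target: VC(op5) = (1, 0, 1)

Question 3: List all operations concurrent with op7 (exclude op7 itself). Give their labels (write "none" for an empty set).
op5, op8

concurrent with op7 ([12,15]): every op whose interval crosses 12..15
op1 [1,2]: before
op2 [3,4]: before
op3 [5,6]: before
op4 [7,8]: before
op5 [9,14]: concurrent
op6 [10,11]: before
op8 [13,16]: concurrent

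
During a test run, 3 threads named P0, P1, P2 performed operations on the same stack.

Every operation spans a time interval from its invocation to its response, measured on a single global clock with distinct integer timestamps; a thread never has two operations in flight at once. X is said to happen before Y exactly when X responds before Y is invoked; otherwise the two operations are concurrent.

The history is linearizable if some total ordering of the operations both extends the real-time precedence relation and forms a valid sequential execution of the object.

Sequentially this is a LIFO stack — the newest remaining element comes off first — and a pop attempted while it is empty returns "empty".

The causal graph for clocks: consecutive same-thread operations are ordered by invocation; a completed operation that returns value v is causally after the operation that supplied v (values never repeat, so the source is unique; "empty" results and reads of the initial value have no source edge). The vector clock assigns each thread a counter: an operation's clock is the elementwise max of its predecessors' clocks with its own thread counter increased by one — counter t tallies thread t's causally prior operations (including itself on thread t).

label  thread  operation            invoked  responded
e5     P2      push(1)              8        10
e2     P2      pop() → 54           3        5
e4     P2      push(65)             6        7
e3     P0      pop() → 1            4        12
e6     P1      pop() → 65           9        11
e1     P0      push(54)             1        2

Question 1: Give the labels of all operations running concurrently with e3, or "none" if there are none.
Answer: e2, e4, e5, e6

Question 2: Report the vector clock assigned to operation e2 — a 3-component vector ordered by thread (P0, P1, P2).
Answer: (1, 0, 1)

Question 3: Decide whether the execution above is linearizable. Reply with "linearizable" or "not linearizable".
linearizable

witness order: e1, e2, e4, e5, e3, e6
step 1: e1 push(54) — stack <54>
step 2: e2 pop() → 54 — stack <>
step 3: e4 push(65) — stack <65>
step 4: e5 push(1) — stack <65,1>
step 5: e3 pop() → 1 — stack <65>
step 6: e6 pop() → 65 — stack <>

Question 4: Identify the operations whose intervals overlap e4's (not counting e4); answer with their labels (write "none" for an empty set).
Answer: e3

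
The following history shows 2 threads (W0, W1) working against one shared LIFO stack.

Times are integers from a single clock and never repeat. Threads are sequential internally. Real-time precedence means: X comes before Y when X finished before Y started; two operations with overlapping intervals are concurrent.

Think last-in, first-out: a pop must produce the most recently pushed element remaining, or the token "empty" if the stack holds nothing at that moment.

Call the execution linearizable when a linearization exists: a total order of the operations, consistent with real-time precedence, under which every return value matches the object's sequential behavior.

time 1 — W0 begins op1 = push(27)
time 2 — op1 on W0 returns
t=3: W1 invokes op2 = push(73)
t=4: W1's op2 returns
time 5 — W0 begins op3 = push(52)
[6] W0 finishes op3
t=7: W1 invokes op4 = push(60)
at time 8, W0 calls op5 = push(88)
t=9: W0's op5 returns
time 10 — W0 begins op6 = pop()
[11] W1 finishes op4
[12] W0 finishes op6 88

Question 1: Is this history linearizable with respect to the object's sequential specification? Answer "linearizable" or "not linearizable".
linearizable

witness order: op1, op2, op3, op4, op5, op6
step 1: op1 push(27) — stack <27>
step 2: op2 push(73) — stack <27,73>
step 3: op3 push(52) — stack <27,73,52>
step 4: op4 push(60) — stack <27,73,52,60>
step 5: op5 push(88) — stack <27,73,52,60,88>
step 6: op6 pop() → 88 — stack <27,73,52,60>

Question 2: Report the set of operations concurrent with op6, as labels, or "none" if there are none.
Answer: op4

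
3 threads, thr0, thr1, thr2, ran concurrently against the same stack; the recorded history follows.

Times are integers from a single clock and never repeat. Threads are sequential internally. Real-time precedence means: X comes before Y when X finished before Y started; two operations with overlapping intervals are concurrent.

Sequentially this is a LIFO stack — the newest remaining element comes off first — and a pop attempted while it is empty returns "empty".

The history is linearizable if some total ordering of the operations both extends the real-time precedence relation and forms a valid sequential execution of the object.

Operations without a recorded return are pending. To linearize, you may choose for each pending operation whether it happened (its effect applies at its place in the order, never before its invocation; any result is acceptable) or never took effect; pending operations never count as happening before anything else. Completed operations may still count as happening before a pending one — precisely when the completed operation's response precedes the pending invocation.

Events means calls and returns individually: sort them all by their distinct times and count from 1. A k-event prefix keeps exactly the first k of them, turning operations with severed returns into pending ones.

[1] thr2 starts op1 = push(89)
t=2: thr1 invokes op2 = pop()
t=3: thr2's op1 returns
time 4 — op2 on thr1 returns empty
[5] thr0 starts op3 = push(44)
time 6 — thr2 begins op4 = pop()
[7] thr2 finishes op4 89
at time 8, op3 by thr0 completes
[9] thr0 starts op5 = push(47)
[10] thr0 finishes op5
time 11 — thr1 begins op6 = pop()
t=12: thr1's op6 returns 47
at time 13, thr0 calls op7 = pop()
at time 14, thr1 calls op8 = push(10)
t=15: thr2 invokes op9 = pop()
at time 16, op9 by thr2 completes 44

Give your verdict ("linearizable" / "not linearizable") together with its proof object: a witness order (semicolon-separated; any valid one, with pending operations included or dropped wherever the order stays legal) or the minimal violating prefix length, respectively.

1. op2 pop() → empty, leaving stack <>
2. op1 push(89), leaving stack <89>
3. op4 pop() → 89, leaving stack <>
4. op3 push(44), leaving stack <44>
5. op5 push(47), leaving stack <44,47>
6. op6 pop() → 47, leaving stack <44>
7. op8 push(10) (pending, included), leaving stack <44,10>
8. op7 pop() (pending, included), leaving stack <44>
9. op9 pop() → 44, leaving stack <>

linearizable — witness: op2; op1; op4; op3; op5; op6; op8; op7; op9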